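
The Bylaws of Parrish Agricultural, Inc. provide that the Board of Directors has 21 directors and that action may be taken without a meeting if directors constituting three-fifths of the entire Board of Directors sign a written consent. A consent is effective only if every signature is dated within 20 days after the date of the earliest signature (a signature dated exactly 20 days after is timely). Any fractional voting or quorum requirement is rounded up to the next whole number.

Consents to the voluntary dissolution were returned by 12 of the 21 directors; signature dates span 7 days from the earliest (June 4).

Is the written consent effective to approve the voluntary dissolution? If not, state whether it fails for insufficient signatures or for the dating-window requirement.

Signatures required: three-fifths of 21 — 3/5 of 21 = 12.60, rounded up to 13, so 13 needed; 12 signed. Insufficient.
Dating window: the latest signature is 7 days after the earliest; the limit is 20 days. Within the window.

Not effective — insufficient signatures.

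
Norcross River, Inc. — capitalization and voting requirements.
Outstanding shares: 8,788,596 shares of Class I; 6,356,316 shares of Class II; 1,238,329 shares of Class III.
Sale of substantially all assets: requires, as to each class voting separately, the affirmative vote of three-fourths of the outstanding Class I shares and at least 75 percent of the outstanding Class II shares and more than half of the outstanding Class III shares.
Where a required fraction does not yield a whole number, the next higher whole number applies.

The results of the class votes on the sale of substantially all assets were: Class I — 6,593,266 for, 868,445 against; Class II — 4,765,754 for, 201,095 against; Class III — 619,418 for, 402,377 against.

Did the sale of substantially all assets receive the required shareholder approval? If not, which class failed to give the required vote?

Class I: 3/4 of 8788596 = 6591447; 6,591,447 required, 6,593,266 in favor — approved.
Class II: 3/4 of 6356316 = 4767237; 4,767,237 required, 4,765,754 in favor — not approved.
Class III: a majority of 1238329 is 619165; 619,165 required, 619,418 in favor — approved.

Not approved — the Class II shares did not give the required vote.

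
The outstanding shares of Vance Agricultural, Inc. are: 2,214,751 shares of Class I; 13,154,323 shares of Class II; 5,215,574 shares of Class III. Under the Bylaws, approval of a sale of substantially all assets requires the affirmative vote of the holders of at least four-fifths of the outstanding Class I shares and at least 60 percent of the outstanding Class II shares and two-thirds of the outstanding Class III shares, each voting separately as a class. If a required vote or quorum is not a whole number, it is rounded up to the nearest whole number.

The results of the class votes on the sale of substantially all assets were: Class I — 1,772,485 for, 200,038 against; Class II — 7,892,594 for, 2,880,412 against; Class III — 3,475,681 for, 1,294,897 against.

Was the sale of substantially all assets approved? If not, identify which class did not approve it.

Class I: 4/5 of 2214751 = 1771800.80, rounded up to 1771801; 1,771,801 required, 1,772,485 in favor — approved.
Class II: 3/5 of 13154323 = 7892593.80, rounded up to 7892594; 7,892,594 required, 7,892,594 in favor — approved.
Class III: 2/3 of 5215574 = 3477049.33, rounded up to 3477050; 3,477,050 required, 3,475,681 in favor — not approved.

Not approved — the Class III shares did not give the required vote.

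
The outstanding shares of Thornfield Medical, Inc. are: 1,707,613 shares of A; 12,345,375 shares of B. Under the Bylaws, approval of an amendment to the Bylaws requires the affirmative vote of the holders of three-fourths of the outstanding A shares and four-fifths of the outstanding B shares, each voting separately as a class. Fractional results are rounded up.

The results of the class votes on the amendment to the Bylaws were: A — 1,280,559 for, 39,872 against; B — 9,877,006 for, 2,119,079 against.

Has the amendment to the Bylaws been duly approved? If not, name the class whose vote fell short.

A: 3/4 of 1707613 = 1280709.75, rounded up to 1280710; 1,280,710 required, 1,280,559 in favor — not approved.
B: 4/5 of 12345375 = 9876300; 9,876,300 required, 9,877,006 in favor — approved.

Not approved — the A shares did not give the required vote.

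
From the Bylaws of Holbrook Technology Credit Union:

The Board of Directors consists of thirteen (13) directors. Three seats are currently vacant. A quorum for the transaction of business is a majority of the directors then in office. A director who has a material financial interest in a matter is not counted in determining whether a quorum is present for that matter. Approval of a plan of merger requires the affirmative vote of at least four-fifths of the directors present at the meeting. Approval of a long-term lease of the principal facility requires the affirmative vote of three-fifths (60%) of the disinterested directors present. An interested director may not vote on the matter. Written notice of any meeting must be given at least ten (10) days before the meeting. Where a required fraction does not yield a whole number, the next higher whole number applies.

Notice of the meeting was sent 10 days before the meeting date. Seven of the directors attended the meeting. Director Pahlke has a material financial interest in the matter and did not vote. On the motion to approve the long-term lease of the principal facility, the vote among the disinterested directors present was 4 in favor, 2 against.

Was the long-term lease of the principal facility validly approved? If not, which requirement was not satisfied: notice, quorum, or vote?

Valid — all requirements satisfied.

Notice: 10 days given; 10 required (10 ≥ 10). Satisfied.
Quorum: 7 present, but the 1 interested director does not count, leaving 6. Quorum is 6. Satisfied.
Vote: the long-term lease of the principal facility requires three-fifths of the disinterested directors present (7 − 1 = 6). 3/5 of 6 = 3.60, rounded up to 4, so 4 affirmative votes are needed; 4 voted in favor. Satisfied.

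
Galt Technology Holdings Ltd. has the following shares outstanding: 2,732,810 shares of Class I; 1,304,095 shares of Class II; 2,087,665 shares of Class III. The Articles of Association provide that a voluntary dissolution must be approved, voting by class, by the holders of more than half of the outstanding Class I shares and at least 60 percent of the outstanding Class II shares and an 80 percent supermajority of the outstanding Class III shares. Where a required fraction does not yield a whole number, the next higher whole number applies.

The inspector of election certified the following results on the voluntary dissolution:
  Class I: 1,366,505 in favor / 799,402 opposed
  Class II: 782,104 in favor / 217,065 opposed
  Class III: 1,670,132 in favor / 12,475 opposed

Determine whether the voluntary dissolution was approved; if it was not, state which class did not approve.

Class I: a majority of 2732810 is 1366406; 1,366,406 required, 1,366,505 in favor — approved.
Class II: 3/5 of 1304095 = 782457; 782,457 required, 782,104 in favor — not approved.
Class III: 4/5 of 2087665 = 1670132; 1,670,132 required, 1,670,132 in favor — approved.

Not approved — the Class II shares did not give the required vote.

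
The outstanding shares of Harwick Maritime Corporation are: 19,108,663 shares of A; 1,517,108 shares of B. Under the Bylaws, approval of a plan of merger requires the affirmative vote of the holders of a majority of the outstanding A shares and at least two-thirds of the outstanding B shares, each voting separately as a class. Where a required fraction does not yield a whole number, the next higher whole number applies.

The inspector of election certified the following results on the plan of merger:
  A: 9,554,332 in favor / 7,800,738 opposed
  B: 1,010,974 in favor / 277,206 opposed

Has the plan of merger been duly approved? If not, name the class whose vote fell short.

A: a majority of 19108663 is 9554332; 9,554,332 required, 9,554,332 in favor — approved.
B: 2/3 of 1517108 = 1011405.33, rounded up to 1011406; 1,011,406 required, 1,010,974 in favor — not approved.

Not approved — the B shares did not give the required vote.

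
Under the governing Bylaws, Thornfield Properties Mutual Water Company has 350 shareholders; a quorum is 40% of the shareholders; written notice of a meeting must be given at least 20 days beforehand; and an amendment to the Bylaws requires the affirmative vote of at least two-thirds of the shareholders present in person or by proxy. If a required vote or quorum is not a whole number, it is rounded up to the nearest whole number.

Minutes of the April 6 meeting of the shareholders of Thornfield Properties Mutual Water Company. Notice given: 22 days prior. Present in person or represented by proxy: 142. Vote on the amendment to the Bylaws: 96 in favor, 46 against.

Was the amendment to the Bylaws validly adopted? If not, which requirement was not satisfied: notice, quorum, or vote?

Valid — all requirements satisfied.

Notice: 22 days given; 20 required. Satisfied.
Quorum: 40% of 350 = 140; 142 present. Satisfied.
Vote: requires two-thirds of those present (142); 2/3 of 142 = 94.67, rounded up to 95, so 95 needed; 96 in favor. Satisfied.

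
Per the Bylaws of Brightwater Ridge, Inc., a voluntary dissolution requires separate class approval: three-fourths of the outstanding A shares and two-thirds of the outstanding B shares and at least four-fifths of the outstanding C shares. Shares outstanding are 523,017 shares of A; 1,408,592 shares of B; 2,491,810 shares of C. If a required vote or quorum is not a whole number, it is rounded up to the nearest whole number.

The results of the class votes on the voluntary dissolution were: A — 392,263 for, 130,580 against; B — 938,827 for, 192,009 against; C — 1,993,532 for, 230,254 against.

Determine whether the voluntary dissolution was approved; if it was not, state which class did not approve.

Not approved — the B shares did not give the required vote.

A: 3/4 of 523017 = 392262.75, rounded up to 392263; 392,263 required, 392,263 in favor — approved.
B: 2/3 of 1408592 = 939061.33, rounded up to 939062; 939,062 required, 938,827 in favor — not approved.
C: 4/5 of 2491810 = 1993448; 1,993,448 required, 1,993,532 in favor — approved.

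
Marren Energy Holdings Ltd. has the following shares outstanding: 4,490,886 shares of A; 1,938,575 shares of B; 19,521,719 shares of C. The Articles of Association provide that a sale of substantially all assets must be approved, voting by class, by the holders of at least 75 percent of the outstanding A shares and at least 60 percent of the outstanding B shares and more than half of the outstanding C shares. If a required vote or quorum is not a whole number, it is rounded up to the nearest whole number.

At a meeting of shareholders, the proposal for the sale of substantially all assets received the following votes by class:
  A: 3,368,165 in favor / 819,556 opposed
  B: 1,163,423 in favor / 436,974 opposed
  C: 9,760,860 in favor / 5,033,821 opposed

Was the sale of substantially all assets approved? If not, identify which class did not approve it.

Approved — every class gave the required vote.

A: 3/4 of 4490886 = 3368164.50, rounded up to 3368165; 3,368,165 required, 3,368,165 in favor — approved.
B: 3/5 of 1938575 = 1163145; 1,163,145 required, 1,163,423 in favor — approved.
C: a majority of 19521719 is 9760860; 9,760,860 required, 9,760,860 in favor — approved.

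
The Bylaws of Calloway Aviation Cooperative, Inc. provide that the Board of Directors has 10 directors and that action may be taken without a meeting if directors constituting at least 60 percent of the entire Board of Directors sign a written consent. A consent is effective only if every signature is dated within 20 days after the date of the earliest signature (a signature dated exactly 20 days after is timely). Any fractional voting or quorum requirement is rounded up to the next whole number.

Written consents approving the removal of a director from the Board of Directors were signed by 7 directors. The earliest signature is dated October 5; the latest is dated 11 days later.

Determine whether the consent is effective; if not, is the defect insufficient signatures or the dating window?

Effective — both the signature and dating-window requirements are satisfied.

Signatures required: at least 60 percent of 10 — 3/5 of 10 = 6, so 6 needed; 7 signed. Sufficient.
Dating window: the latest signature is 11 days after the earliest; the limit is 20 days. Within the window.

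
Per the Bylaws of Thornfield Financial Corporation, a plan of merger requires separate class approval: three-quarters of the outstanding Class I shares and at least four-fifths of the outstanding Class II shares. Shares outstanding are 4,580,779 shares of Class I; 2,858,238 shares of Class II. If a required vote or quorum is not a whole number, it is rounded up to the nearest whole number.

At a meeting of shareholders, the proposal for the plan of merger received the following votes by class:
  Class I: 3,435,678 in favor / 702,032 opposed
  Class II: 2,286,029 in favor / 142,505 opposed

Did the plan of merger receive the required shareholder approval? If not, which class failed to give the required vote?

Not approved — the Class II shares did not give the required vote.

Class I: 3/4 of 4580779 = 3435584.25, rounded up to 3435585; 3,435,585 required, 3,435,678 in favor — approved.
Class II: 4/5 of 2858238 = 2286590.40, rounded up to 2286591; 2,286,591 required, 2,286,029 in favor — not approved.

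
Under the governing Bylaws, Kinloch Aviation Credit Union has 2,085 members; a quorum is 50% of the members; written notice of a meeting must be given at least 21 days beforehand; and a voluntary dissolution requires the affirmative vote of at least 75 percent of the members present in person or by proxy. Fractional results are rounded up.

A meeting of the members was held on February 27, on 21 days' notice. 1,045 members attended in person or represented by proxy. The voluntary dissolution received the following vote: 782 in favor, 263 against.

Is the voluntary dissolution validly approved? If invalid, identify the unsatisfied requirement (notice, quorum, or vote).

Invalid — vote requirement not satisfied.

Notice: 21 days given; 21 required. Satisfied.
Quorum: 50% of 2,085 = 1,042.50, rounded up to 1,043; 1,045 present. Satisfied.
Vote: requires three-fourths of those present (1,045); 3/4 of 1045 = 783.75, rounded up to 784, so 784 needed; 782 in favor. Not satisfied.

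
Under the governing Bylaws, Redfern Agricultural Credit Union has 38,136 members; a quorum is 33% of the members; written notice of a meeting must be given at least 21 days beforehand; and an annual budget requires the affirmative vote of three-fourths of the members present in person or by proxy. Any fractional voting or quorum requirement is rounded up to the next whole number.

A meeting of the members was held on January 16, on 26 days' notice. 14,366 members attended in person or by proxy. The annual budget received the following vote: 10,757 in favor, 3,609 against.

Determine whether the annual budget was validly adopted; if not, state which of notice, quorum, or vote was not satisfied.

Notice: 26 days given; 21 required. Satisfied.
Quorum: 33% of 38,136 = 12,584.88, rounded up to 12,585; 14,366 present. Satisfied.
Vote: requires three-fourths of those present (14,366); 3/4 of 14366 = 10774.50, rounded up to 10775, so 10,775 needed; 10,757 in favor. Not satisfied.

Invalid — vote requirement not satisfied.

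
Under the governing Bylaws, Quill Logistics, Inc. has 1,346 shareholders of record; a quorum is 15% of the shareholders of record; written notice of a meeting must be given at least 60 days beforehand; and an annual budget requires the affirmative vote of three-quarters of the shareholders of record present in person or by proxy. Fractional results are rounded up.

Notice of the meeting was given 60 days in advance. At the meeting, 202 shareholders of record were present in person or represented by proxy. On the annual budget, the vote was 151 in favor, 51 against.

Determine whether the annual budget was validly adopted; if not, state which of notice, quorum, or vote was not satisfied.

Notice: 60 days given; 60 required. Satisfied.
Quorum: 15% of 1,346 = 201.90, rounded up to 202; 202 present. Satisfied.
Vote: requires three-fourths of those present (202); 3/4 of 202 = 151.50, rounded up to 152, so 152 needed; 151 in favor. Not satisfied.

Invalid — vote requirement not satisfied.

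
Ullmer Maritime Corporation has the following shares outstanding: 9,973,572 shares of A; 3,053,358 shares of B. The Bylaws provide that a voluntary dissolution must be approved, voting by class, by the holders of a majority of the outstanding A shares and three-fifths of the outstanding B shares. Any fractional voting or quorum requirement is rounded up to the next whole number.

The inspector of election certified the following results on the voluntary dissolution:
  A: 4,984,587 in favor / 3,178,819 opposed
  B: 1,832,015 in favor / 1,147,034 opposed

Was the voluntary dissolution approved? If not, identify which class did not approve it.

Not approved — the A shares did not give the required vote.

A: a majority of 9973572 is 4986787; 4,986,787 required, 4,984,587 in favor — not approved.
B: 3/5 of 3053358 = 1832014.80, rounded up to 1832015; 1,832,015 required, 1,832,015 in favor — approved.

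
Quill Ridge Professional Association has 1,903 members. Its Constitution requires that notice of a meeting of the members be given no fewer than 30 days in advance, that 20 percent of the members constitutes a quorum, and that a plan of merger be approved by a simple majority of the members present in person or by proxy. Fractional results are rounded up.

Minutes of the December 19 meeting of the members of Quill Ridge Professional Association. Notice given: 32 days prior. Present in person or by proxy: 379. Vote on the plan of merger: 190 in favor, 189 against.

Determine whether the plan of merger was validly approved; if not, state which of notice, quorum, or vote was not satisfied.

Notice: 32 days given; 30 required. Satisfied.
Quorum: 20% of 1,903 = 380.60, rounded up to 381; 379 present. Not satisfied.
Vote: requires a majority of those present (379); a majority of 379 is 190, so 190 needed; 190 in favor. Satisfied.

Invalid — quorum requirement not satisfied.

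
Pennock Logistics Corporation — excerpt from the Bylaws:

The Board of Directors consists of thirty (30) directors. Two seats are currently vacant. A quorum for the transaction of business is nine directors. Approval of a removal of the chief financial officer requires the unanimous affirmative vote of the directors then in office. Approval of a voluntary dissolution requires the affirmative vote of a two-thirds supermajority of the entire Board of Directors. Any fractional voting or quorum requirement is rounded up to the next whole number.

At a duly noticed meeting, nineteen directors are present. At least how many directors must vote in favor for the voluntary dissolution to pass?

The voluntary dissolution requires two-thirds of the entire Board of Directors (30).
2/3 of 30 = 20.
(Only 19 can vote, so the voluntary dissolution cannot pass at this meeting, but the required vote is still 20.)

20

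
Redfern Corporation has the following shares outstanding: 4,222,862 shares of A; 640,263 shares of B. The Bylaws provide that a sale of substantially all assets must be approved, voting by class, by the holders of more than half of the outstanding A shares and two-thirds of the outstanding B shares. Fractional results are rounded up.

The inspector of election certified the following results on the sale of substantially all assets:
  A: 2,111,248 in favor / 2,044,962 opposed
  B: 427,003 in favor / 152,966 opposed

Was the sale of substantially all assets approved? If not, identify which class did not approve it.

A: a majority of 4222862 is 2111432; 2,111,432 required, 2,111,248 in favor — not approved.
B: 2/3 of 640263 = 426842; 426,842 required, 427,003 in favor — approved.

Not approved — the A shares did not give the required vote.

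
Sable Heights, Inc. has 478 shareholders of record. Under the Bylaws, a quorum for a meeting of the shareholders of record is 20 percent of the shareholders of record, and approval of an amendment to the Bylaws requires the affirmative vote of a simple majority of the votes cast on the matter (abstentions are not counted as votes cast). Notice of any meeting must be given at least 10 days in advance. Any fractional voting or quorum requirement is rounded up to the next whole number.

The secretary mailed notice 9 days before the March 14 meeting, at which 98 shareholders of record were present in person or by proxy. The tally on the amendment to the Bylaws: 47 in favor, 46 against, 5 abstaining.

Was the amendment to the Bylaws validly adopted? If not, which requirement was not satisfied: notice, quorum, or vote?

Invalid — notice requirement not satisfied.

Notice: 9 days given; 10 required. Not satisfied.
Quorum: 20% of 478 = 95.60, rounded up to 96; 98 present. Satisfied.
Vote: requires a majority of the votes cast (98 − 5 abstaining = 93); a majority of 93 is 47, so 47 needed; 47 in favor. Satisfied.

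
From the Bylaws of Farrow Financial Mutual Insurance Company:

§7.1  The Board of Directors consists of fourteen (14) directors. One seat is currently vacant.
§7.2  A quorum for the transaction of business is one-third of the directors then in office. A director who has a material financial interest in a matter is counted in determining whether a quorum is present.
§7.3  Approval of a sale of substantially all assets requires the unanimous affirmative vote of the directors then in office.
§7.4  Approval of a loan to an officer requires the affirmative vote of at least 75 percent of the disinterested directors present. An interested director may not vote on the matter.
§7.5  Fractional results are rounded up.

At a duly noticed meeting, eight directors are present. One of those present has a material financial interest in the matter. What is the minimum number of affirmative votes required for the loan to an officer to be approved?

The loan to an officer requires three-fourths of the disinterested directors present (8 − 1 = 7).
3/4 of 7 = 5.25, rounded up to 6.

6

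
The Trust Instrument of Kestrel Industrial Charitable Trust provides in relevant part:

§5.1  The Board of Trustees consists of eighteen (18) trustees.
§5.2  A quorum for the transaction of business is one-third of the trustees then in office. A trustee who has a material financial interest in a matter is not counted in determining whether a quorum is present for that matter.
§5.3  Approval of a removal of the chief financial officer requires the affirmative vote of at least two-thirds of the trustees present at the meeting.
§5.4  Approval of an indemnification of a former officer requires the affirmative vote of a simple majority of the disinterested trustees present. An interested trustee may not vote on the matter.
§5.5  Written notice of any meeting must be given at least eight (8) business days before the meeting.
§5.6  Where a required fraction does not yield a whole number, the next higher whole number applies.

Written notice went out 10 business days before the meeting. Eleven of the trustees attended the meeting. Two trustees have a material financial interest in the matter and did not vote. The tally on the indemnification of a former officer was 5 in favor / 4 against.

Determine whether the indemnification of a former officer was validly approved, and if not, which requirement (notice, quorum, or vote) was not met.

Valid — all requirements satisfied.

Notice: 10 business days given; 8 required (10 ≥ 8). Satisfied.
Quorum: 11 present, but the 2 interested trustees do not count, leaving 9. Quorum is 6. Satisfied.
Vote: the indemnification of a former officer requires a majority of the disinterested trustees present (11 − 2 = 9). A majority of 9 is 5, so 5 affirmative votes are needed; 5 voted in favor. Satisfied.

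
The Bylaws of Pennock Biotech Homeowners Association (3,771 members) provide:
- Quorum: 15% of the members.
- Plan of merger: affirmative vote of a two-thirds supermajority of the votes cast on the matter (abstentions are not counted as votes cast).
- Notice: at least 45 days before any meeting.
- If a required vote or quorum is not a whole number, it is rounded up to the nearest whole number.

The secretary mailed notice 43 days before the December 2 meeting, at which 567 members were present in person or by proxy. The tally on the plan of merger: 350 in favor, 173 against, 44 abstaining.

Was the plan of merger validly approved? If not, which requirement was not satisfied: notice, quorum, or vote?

Notice: 43 days given; 45 required. Not satisfied.
Quorum: 15% of 3,771 = 565.65, rounded up to 566; 567 present. Satisfied.
Vote: requires two-thirds of the votes cast (567 − 44 abstaining = 523); 2/3 of 523 = 348.67, rounded up to 349, so 349 needed; 350 in favor. Satisfied.

Invalid — notice requirement not satisfied.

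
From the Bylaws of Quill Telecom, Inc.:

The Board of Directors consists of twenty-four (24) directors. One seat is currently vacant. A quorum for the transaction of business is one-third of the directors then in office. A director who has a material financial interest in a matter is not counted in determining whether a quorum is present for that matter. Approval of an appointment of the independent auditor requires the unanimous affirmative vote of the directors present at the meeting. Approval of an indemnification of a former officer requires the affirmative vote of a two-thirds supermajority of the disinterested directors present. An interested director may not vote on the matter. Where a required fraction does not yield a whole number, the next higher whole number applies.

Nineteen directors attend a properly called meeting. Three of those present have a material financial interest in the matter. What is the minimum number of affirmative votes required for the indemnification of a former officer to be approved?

The indemnification of a former officer requires two-thirds of the disinterested directors present (19 − 3 = 16).
2/3 of 16 = 10.67, rounded up to 11.

11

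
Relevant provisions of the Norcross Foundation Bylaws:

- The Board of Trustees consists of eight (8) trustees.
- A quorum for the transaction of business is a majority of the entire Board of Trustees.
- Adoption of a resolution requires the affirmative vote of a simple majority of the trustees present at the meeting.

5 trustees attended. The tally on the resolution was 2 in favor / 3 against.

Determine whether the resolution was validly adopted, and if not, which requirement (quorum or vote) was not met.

Invalid — vote requirement not satisfied.

Quorum: 5 present; quorum is 5. Satisfied.
Vote: the resolution requires a majority of the trustees present (5). A majority of 5 is 3, so 3 affirmative votes are needed; 2 voted in favor. Not satisfied.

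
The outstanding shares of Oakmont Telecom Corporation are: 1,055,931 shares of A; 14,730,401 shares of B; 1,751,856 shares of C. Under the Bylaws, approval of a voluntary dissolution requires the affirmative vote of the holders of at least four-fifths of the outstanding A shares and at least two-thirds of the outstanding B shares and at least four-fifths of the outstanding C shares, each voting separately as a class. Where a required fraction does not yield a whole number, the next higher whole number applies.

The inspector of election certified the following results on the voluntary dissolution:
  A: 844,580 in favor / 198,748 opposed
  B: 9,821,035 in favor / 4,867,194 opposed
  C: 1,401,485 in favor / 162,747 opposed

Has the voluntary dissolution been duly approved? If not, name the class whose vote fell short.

A: 4/5 of 1055931 = 844744.80, rounded up to 844745; 844,745 required, 844,580 in favor — not approved.
B: 2/3 of 14730401 = 9820267.33, rounded up to 9820268; 9,820,268 required, 9,821,035 in favor — approved.
C: 4/5 of 1751856 = 1401484.80, rounded up to 1401485; 1,401,485 required, 1,401,485 in favor — approved.

Not approved — the A shares did not give the required vote.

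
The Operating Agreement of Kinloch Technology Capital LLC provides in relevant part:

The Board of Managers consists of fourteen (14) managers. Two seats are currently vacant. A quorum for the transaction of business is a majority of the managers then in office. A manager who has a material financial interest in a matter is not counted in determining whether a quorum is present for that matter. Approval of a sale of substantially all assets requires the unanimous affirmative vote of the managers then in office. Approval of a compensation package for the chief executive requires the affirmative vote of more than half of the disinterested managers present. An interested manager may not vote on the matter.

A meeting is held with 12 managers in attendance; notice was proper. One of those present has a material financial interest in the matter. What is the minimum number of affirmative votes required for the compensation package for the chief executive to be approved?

The compensation package for the chief executive requires a majority of the disinterested managers present (12 − 1 = 11).
A majority of 11 is 6.

6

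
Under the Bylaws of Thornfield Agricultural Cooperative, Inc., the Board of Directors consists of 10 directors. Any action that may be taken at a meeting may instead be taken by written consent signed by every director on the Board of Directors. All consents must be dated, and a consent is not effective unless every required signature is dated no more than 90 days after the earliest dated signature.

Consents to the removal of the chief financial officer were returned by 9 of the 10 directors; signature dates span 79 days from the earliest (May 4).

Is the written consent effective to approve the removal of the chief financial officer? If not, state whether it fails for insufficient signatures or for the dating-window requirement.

Signatures required: the unanimous vote of 10 — unanimous means all 10, so 10 needed; 9 signed. Insufficient.
Dating window: the latest signature is 79 days after the earliest; the limit is 90 days. Within the window.

Not effective — insufficient signatures.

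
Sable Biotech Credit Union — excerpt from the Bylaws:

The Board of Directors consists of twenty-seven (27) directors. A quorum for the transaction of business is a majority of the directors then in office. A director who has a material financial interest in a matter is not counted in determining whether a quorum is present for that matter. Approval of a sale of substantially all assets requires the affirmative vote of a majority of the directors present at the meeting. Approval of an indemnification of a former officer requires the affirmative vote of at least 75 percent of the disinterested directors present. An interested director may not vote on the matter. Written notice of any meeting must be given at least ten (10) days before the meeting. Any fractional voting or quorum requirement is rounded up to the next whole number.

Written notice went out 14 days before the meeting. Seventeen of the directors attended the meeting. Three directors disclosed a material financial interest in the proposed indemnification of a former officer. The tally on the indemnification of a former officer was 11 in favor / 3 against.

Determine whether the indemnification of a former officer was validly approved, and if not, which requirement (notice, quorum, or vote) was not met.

Valid — all requirements satisfied.

Notice: 14 days given; 10 required (14 ≥ 10). Satisfied.
Quorum: 17 present, but the 3 interested directors do not count, leaving 14. Quorum is 14. Satisfied.
Vote: the indemnification of a former officer requires three-fourths of the disinterested directors present (17 − 3 = 14). 3/4 of 14 = 10.50, rounded up to 11, so 11 affirmative votes are needed; 11 voted in favor. Satisfied.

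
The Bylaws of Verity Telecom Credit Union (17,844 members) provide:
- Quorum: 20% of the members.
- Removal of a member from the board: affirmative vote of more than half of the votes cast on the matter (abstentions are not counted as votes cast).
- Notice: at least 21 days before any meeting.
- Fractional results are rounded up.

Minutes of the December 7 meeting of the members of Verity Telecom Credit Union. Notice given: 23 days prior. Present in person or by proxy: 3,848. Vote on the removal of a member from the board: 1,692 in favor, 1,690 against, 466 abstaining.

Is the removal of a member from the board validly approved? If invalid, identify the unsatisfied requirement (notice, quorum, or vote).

Valid — all requirements satisfied.

Notice: 23 days given; 21 required. Satisfied.
Quorum: 20% of 17,844 = 3,568.80, rounded up to 3,569; 3,848 present. Satisfied.
Vote: requires a majority of the votes cast (3,848 − 466 abstaining = 3,382); a majority of 3382 is 1692, so 1,692 needed; 1,692 in favor. Satisfied.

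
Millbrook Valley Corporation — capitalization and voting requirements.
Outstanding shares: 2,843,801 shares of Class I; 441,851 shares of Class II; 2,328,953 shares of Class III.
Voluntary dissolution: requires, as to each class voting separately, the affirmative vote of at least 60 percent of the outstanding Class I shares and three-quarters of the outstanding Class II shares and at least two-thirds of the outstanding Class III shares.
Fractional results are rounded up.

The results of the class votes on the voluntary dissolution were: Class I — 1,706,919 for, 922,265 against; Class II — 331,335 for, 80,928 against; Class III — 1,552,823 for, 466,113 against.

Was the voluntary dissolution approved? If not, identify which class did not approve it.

Not approved — the Class II shares did not give the required vote.

Class I: 3/5 of 2843801 = 1706280.60, rounded up to 1706281; 1,706,281 required, 1,706,919 in favor — approved.
Class II: 3/4 of 441851 = 331388.25, rounded up to 331389; 331,389 required, 331,335 in favor — not approved.
Class III: 2/3 of 2328953 = 1552635.33, rounded up to 1552636; 1,552,636 required, 1,552,823 in favor — approved.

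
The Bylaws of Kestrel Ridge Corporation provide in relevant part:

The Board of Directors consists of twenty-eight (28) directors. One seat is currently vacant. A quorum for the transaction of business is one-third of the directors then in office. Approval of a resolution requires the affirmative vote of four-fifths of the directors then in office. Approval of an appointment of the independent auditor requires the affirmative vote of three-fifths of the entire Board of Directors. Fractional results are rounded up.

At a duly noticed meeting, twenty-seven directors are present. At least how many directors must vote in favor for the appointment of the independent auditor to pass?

The appointment of the independent auditor requires three-fifths of the entire Board of Directors (28).
3/5 of 28 = 16.80, rounded up to 17.

17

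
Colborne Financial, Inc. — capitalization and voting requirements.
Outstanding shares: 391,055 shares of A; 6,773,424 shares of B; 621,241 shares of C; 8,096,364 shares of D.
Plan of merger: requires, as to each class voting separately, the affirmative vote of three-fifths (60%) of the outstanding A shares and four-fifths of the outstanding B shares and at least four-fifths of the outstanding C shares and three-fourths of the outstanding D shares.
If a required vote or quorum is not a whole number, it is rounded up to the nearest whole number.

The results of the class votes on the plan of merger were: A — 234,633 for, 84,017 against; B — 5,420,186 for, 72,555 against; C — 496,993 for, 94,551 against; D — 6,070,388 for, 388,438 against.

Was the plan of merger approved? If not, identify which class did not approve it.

A: 3/5 of 391055 = 234633; 234,633 required, 234,633 in favor — approved.
B: 4/5 of 6773424 = 5418739.20, rounded up to 5418740; 5,418,740 required, 5,420,186 in favor — approved.
C: 4/5 of 621241 = 496992.80, rounded up to 496993; 496,993 required, 496,993 in favor — approved.
D: 3/4 of 8096364 = 6072273; 6,072,273 required, 6,070,388 in favor — not approved.

Not approved — the D shares did not give the required vote.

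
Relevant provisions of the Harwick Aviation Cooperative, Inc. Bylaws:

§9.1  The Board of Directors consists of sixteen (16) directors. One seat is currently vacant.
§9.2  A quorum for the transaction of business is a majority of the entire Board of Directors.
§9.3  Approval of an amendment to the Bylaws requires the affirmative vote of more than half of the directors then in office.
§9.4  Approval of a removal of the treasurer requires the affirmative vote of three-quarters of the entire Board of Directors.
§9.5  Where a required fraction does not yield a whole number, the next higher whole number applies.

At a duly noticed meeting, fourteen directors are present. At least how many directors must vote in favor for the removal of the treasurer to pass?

The removal of the treasurer requires three-fourths of the entire Board of Directors (16).
3/4 of 16 = 12.

12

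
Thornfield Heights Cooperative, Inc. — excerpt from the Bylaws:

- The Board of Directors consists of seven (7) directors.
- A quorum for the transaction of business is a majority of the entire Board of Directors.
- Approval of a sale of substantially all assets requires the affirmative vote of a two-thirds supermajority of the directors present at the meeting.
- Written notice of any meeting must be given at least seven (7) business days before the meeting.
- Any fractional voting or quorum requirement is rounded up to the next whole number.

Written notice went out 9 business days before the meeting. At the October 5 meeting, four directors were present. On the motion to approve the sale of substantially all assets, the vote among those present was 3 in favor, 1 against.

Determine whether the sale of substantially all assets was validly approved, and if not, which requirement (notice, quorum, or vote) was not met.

Notice: 9 business days given; 7 required (9 ≥ 7). Satisfied.
Quorum: 4 present; quorum is 4. Satisfied.
Vote: the sale of substantially all assets requires two-thirds of the directors present (4). 2/3 of 4 = 2.67, rounded up to 3, so 3 affirmative votes are needed; 3 voted in favor. Satisfied.

Valid — all requirements satisfied.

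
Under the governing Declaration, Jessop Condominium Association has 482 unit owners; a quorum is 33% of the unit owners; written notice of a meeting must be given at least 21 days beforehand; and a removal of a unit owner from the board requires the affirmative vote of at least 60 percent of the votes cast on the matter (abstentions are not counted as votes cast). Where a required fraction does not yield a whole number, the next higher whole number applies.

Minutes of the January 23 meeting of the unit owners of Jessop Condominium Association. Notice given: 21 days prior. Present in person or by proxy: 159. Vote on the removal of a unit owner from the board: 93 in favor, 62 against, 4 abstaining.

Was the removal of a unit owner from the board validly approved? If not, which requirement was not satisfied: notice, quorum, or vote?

Notice: 21 days given; 21 required. Satisfied.
Quorum: 33% of 482 = 159.06, rounded up to 160; 159 present. Not satisfied.
Vote: requires three-fifths of the votes cast (159 − 4 abstaining = 155); 3/5 of 155 = 93, so 93 needed; 93 in favor. Satisfied.

Invalid — quorum requirement not satisfied.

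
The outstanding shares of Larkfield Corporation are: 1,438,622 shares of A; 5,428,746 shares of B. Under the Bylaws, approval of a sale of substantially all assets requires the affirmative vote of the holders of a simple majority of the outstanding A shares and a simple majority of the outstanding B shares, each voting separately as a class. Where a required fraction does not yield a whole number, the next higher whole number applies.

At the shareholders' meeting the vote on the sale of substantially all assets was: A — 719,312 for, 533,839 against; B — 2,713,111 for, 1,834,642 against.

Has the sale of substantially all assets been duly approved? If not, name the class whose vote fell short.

Not approved — the B shares did not give the required vote.

A: a majority of 1438622 is 719312; 719,312 required, 719,312 in favor — approved.
B: a majority of 5428746 is 2714374; 2,714,374 required, 2,713,111 in favor — not approved.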